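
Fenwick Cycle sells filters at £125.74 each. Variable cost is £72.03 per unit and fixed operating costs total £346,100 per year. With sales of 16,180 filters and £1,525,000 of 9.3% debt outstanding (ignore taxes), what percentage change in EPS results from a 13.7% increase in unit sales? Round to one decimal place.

Contribution at this volume is 16,180 × £53.71 = £869,027.80.
EBIT = £869,027.80 − £346,100 = £522,927.80.
Interest = £141,825.00, so EBIT − I = £381,102.80.
Degree of combined leverage = contribution ÷ (EBIT − I) = £869,027.80 ÷ £381,102.80 = 2.2803.
%ΔEPS = DCL × %ΔSales = 2.2803 × +13.7% = +31.2%.

+31.2%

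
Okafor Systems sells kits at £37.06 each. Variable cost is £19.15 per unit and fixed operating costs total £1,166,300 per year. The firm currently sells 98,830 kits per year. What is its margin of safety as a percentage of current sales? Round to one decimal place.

34.1%

Unit CM = price − variable cost = £37.06 − £19.15 = £17.91. Break-even units = £1,166,300 ÷ £17.91 = 65,120.04; break-even revenue = 65,120.04 × £37.06 = £2,413,348.86.
Actual sales revenue = 98,830 × £37.06 = £3,662,639.80.
Margin of safety = (£3,662,639.80 − £2,413,348.86) ÷ £3,662,639.80 = 34.1%.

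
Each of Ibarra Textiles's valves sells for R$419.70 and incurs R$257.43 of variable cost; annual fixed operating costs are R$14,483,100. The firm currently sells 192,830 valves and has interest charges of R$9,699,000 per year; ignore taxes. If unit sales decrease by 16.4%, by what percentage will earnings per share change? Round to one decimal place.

At 192,830 units, contribution = 192,830 × R$162.27 = R$31,290,524.10.
EBIT = R$31,290,524.10 − R$14,483,100 = R$16,807,424.10.
After interest of R$9,699,000.00, pre-tax earnings = R$7,108,424.10.
Degree of combined leverage = contribution ÷ (EBIT − I) = R$31,290,524.10 ÷ R$7,108,424.10 = 4.4019.
%ΔEPS = DCL × %ΔSales = 4.4019 × -16.4% = -72.2%.

-72.2%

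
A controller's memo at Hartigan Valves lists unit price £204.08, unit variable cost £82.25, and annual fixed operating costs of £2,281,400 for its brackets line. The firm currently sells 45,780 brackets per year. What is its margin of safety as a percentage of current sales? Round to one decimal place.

59.1%

Each unit contributes £204.08 − £82.25 = £121.83. Break-even units = £2,281,400 ÷ £121.83 = 18,726.09; break-even revenue = 18,726.09 × £204.08 = £3,821,621.21.
Actual sales revenue = 45,780 × £204.08 = £9,342,782.40.
Margin of safety = (£9,342,782.40 − £3,821,621.21) ÷ £9,342,782.40 = 59.1%.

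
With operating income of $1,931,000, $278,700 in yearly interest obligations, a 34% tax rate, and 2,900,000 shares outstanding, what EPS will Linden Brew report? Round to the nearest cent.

Pre-tax income = $1,931,000 − $278,700.00 = $1,652,300.00.
After tax at 34%: net income = $1,652,300.00 × 0.66 = $1,090,518.00.
EPS = $1,090,518.00 ÷ 2,900,000 = $0.38.

$0.38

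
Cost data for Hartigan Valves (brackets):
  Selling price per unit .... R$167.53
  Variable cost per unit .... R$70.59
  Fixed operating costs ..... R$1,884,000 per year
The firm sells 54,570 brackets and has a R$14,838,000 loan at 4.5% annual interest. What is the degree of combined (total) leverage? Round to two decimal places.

Total contribution margin = 54,570 × R$96.94 = R$5,290,015.80.
EBIT = R$5,290,015.80 − R$1,884,000 = R$3,406,015.80. Interest = R$667,710.00, so EBIT − I = R$2,738,305.80.
Degree of total leverage = total CM / (EBIT − interest) = R$5,290,015.80 / R$2,738,305.80 = 1.9319.

1.93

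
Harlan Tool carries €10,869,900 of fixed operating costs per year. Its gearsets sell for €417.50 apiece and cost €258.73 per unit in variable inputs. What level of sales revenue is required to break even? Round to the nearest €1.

€28,583,380

CM per unit = €417.50 − €258.73 = €158.77; CM ratio = €158.77 / €417.50 = 0.3803.
Break-even revenue = fixed costs × price ÷ CM = €10,869,900 × €417.50 ÷ €158.77 = €28,583,380.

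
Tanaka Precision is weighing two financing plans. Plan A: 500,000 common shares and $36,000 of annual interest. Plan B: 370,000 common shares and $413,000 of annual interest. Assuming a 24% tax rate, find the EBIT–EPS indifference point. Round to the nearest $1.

$1,486,000

At indifference, (EBIT − 36,000)(1 − t)/500,000 = (EBIT − 413,000)(1 − t)/370,000.
Cancelling (1 − t) and cross-multiplying: 370,000·(EBIT − 36,000) = 500,000·(EBIT − 413,000).
EBIT × (500,000 − 370,000) = 413,000 × 500,000 − 36,000 × 370,000 = 193,180,000,000, so EBIT = 193,180,000,000 ÷ 130,000 = 1,486,000.00.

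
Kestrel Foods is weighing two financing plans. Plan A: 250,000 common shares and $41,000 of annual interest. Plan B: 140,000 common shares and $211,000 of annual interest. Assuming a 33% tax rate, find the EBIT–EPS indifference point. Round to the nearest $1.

$427,364

Set EPS_A = EPS_B: (EBIT − $41,000)(1 − 0.33) ÷ 250,000 = (EBIT − $211,000)(1 − 0.33) ÷ 140,000.
Cancelling (1 − t) and cross-multiplying: 140,000·(EBIT − 41,000) = 250,000·(EBIT − 211,000).
Solving, EBIT = (211,000·250,000 − 41,000·140,000) / (250,000 − 140,000) = 47,010,000,000 / 110,000 = 427,363.64.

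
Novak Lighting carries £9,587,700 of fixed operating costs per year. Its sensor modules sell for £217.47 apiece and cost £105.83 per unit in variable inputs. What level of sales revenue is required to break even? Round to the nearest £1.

Contribution margin per unit = £217.47 − £105.83 = £111.64, a CM ratio of £111.64 ÷ £217.47 = 0.5134.
Break-even sales = FC ÷ CM ratio = £9,587,700 × £217.47 / £111.64 = £18,676,434.

£18,676,434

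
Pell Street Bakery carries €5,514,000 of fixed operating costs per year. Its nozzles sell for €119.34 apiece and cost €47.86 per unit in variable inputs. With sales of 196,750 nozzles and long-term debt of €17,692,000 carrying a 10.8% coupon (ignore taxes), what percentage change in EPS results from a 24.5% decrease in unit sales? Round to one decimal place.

-51.9%

At 196,750 units, contribution = 196,750 × €71.48 = €14,063,690.00.
Subtracting fixed costs: EBIT = €14,063,690.00 − €5,514,000 = €8,549,690.00.
Interest = €1,910,736.00, so EBIT − I = €6,638,954.00.
Degree of combined leverage = contribution ÷ (EBIT − I) = €14,063,690.00 ÷ €6,638,954.00 = 2.1184.
EPS therefore changes by 2.1184 × (-24.5%) = -51.9%.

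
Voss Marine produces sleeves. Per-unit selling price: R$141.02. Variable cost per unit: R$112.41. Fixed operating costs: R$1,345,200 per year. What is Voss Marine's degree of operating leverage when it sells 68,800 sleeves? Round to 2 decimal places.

Total contribution margin = 68,800 × R$28.61 = R$1,968,368.00.
EBIT = R$1,968,368.00 − R$1,345,200 = R$623,168.00.
DOL = contribution ÷ EBIT = R$1,968,368.00 ÷ R$623,168.00 = 3.1586.

3.16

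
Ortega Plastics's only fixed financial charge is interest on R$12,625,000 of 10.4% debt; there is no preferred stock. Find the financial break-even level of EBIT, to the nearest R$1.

Annual interest = 10.4% × R$12,625,000 = R$1,313,000.00.
With no preferred dividends, EPS = 0 when EBIT exactly covers interest, so the financial break-even EBIT is R$1,313,000.00.

R$1,313,000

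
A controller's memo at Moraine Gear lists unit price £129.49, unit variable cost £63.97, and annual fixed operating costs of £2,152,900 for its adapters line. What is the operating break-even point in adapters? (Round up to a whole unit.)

32,859 adapters

Unit CM = price − variable cost = £129.49 − £63.97 = £65.52.
Units to break even: £2,152,900 ÷ £65.52 = 32,858.67, rounded up to 32,859.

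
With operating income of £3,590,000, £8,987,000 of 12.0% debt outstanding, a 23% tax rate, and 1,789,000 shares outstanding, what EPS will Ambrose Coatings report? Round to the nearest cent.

£1.08

Interest = £1,078,440.00, so EBT = £3,590,000 − £1,078,440.00 = £2,511,560.00.
Net income = £2,511,560.00 × (1 − 0.23) = £1,933,901.20.
Per share: £1,933,901.20 / 1,789,000 shares = £1.08.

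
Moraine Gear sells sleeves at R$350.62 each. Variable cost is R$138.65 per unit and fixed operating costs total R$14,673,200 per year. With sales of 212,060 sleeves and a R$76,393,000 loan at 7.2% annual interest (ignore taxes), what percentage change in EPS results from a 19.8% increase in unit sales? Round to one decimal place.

Total contribution margin = 212,060 × R$211.97 = R$44,950,358.20.
Operating income = contribution − fixed costs = R$44,950,358.20 − R$14,673,200 = R$30,277,158.20.
After interest of R$5,500,296.00, pre-tax earnings = R$24,776,862.20.
Degree of combined leverage = contribution ÷ (EBIT − I) = R$44,950,358.20 ÷ R$24,776,862.20 = 1.8142.
%ΔEPS = DCL × %ΔSales = 1.8142 × +19.8% = +35.9%.

+35.9%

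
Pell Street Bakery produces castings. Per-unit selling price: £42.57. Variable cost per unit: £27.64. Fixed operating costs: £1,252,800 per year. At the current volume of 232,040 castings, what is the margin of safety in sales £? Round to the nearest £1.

Each unit contributes £42.57 − £27.64 = £14.93. Break-even units = £1,252,800 ÷ £14.93 = 83,911.59; break-even revenue = 83,911.59 × £42.57 = £3,572,116.28.
Actual sales revenue = 232,040 × £42.57 = £9,877,942.80.
Margin of safety = £9,877,942.80 − £3,572,116.28 = £6,305,827.

£6,305,827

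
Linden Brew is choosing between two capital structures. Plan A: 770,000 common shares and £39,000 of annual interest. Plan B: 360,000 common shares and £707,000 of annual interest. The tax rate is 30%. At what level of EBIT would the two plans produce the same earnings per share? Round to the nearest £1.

£1,293,537

Set EPS_A = EPS_B: (EBIT − £39,000)(1 − 0.30) ÷ 770,000 = (EBIT − £707,000)(1 − 0.30) ÷ 360,000.
Cancelling (1 − t) and cross-multiplying: 360,000·(EBIT − 39,000) = 770,000·(EBIT − 707,000).
EBIT × (770,000 − 360,000) = 707,000 × 770,000 − 39,000 × 360,000 = 530,350,000,000, so EBIT = 530,350,000,000 ÷ 410,000 = 1,293,536.59.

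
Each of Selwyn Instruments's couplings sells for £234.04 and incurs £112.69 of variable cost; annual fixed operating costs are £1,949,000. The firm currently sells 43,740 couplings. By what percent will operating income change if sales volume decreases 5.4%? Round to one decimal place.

-8.5%

At 43,740 units, contribution = 43,740 × £121.35 = £5,307,849.00.
Operating income = contribution − fixed costs = £5,307,849.00 − £1,949,000 = £3,358,849.00.
DOL = contribution ÷ EBIT = £5,307,849.00 ÷ £3,358,849.00 = 1.5803.
So EBIT moves 1.5803 × (-5.4%) = -8.5%.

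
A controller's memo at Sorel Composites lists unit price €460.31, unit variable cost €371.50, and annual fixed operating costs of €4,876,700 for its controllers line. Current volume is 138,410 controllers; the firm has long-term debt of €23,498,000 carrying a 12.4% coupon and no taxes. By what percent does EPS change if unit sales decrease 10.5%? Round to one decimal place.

At 138,410 units, contribution = 138,410 × €88.81 = €12,292,192.10.
EBIT = €12,292,192.10 − €4,876,700 = €7,415,492.10.
Interest = €2,913,752.00, so EBIT − I = €4,501,740.10.
DCL = total CM / (EBIT − I) = €12,292,192.10 / €4,501,740.10 = 2.7305.
EPS therefore changes by 2.7305 × (-10.5%) = -28.7%.

-28.7%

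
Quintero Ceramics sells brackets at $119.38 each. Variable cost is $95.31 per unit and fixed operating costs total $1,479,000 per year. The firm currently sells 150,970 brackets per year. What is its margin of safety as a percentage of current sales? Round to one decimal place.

Contribution margin per unit = $119.38 − $95.31 = $24.07. Break-even units = $1,479,000 ÷ $24.07 = 61,445.78; break-even revenue = 61,445.78 × $119.38 = $7,335,397.59.
Actual sales revenue = 150,970 × $119.38 = $18,022,798.60.
Margin of safety = ($18,022,798.60 − $7,335,397.59) ÷ $18,022,798.60 = 59.3%.

59.3%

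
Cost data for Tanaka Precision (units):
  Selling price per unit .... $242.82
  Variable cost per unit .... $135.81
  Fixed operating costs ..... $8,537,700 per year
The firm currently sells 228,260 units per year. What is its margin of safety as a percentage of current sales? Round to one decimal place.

Contribution margin per unit = $242.82 − $135.81 = $107.01. Break-even units = $8,537,700 ÷ $107.01 = 79,784.13; break-even revenue = 79,784.13 × $242.82 = $19,373,183.01.
Current sales = 228,260 × $242.82 = $55,426,093.20.
Margin of safety = ($55,426,093.20 − $19,373,183.01) ÷ $55,426,093.20 = 65.0%.

65.0%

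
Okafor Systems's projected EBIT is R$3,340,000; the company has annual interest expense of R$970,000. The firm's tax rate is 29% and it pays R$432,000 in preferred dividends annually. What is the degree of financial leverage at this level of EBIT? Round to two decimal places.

Annual interest charges come to R$970,000.00.
Preferred dividends grossed up pre-tax: R$432,000 / (1 − 0.29) = R$608,450.70.
DFL = EBIT ÷ [EBIT − I − D_p/(1−t)] = R$3,340,000 ÷ [R$3,340,000 − R$970,000.00 − R$608,450.70] = R$3,340,000 ÷ R$1,761,549.30 = 1.8961.

1.90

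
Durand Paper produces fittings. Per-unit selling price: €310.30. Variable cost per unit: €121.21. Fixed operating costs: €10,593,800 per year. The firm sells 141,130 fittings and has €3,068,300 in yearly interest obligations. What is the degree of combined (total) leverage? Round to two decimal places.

Contribution at this volume is 141,130 × €189.09 = €26,686,271.70.
Subtracting fixed costs: EBIT = €26,686,271.70 − €10,593,800 = €16,092,471.70. Interest = €3,068,300.00.
DOL = €26,686,271.70 ÷ €16,092,471.70 = 1.6583; DFL = €16,092,471.70 ÷ €13,024,171.70 = 1.2356.
Combined leverage = 1.6583 × 1.2356 = 2.0490.

2.05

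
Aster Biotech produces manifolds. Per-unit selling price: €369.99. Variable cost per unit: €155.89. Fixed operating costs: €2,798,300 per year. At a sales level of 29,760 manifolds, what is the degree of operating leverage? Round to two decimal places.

1.78

Total contribution margin = 29,760 × €214.10 = €6,371,616.00.
Operating income = contribution − fixed costs = €6,371,616.00 − €2,798,300 = €3,573,316.00.
Degree of operating leverage = €6,371,616.00 / €3,573,316.00 = 1.7831.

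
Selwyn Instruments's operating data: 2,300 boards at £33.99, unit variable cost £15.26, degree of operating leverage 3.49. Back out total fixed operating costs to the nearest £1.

At 2,300 units, contribution = 2,300 × £18.73 = £43,079.00.
DOL = contribution / EBIT, so EBIT = £43,079.00 / 3.49 = £12,343.55.
And FC = contribution − EBIT = £43,079.00 − £12,343.55 = £30,735.

£30,735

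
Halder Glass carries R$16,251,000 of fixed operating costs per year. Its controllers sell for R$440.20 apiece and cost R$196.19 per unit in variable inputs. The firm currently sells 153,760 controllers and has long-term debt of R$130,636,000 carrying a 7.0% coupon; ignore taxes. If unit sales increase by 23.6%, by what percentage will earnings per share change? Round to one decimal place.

Total contribution margin = 153,760 × R$244.01 = R$37,518,977.60.
Subtracting fixed costs: EBIT = R$37,518,977.60 − R$16,251,000 = R$21,267,977.60.
After interest of R$9,144,520.00, pre-tax earnings = R$12,123,457.60.
Degree of combined leverage = contribution ÷ (EBIT − I) = R$37,518,977.60 ÷ R$12,123,457.60 = 3.0947.
EPS therefore changes by 3.0947 × (+23.6%) = +73.0%.

+73.0%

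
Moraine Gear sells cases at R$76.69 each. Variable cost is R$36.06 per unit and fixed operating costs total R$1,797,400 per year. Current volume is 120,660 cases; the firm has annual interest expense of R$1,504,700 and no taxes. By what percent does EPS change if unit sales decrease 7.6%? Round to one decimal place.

Total contribution margin = 120,660 × R$40.63 = R$4,902,415.80.
Subtracting fixed costs: EBIT = R$4,902,415.80 − R$1,797,400 = R$3,105,015.80.
After interest of R$1,504,700.00, pre-tax earnings = R$1,600,315.80.
Degree of combined leverage = contribution ÷ (EBIT − I) = R$4,902,415.80 ÷ R$1,600,315.80 = 3.0634.
%ΔEPS = DCL × %ΔSales = 3.0634 × -7.6% = -23.3%.

-23.3%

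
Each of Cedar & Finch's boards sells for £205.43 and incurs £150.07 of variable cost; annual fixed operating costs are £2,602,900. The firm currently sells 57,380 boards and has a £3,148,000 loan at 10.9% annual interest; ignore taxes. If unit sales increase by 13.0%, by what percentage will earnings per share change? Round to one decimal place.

+179.1%

Total contribution margin = 57,380 × £55.36 = £3,176,556.80.
Subtracting fixed costs: EBIT = £3,176,556.80 − £2,602,900 = £573,656.80.
Interest = £343,132.00, so EBIT − I = £230,524.80.
Degree of combined leverage = contribution ÷ (EBIT − I) = £3,176,556.80 ÷ £230,524.80 = 13.7797.
%ΔEPS = DCL × %ΔSales = 13.7797 × +13.0% = +179.1%.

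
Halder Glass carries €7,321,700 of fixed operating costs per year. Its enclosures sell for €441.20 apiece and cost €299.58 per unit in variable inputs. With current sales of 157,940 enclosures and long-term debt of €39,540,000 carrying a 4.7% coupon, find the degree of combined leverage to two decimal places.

Total contribution margin = 157,940 × €141.62 = €22,367,462.80.
Operating income = contribution − fixed costs = €22,367,462.80 − €7,321,700 = €15,045,762.80. Interest = €1,858,380.00.
DOL = €22,367,462.80 ÷ €15,045,762.80 = 1.4866; DFL = €15,045,762.80 ÷ €13,187,382.80 = 1.1409.
DCL = DOL × DFL = 1.4866 × 1.1409 = 1.6961.

1.70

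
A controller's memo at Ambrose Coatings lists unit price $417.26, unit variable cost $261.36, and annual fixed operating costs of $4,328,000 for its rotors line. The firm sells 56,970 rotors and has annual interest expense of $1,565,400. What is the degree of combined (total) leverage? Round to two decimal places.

At 56,970 units, contribution = 56,970 × $155.90 = $8,881,623.00.
Operating income = contribution − fixed costs = $8,881,623.00 − $4,328,000 = $4,553,623.00. Interest = $1,565,400.00.
DOL = $8,881,623.00 ÷ $4,553,623.00 = 1.9505; DFL = $4,553,623.00 ÷ $2,988,223.00 = 1.5239.
Combined leverage = 1.9505 × 1.5239 = 2.9724.

2.97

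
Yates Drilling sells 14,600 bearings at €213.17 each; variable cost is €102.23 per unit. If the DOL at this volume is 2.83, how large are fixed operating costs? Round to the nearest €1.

Total contribution margin = 14,600 × €110.94 = €1,619,724.00.
Since DOL = CM ÷ EBIT, EBIT = €1,619,724.00 ÷ 2.83 = €572,340.64.
And FC = contribution − EBIT = €1,619,724.00 − €572,340.64 = €1,047,383.

€1,047,383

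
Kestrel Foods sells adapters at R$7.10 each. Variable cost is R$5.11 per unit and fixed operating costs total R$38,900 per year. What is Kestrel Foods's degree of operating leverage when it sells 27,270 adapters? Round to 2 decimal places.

At 27,270 units, contribution = 27,270 × R$1.99 = R$54,267.30.
EBIT = R$54,267.30 − R$38,900 = R$15,367.30.
Degree of operating leverage = R$54,267.30 / R$15,367.30 = 3.5313.

3.53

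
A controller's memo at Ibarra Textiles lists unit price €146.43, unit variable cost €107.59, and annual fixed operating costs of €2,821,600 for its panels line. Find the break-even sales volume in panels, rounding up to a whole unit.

72,647 panels

Contribution margin per unit = €146.43 − €107.59 = €38.84.
Break-even Q = €2,821,600 / €38.84 = 72,646.76 → 72,647 panels.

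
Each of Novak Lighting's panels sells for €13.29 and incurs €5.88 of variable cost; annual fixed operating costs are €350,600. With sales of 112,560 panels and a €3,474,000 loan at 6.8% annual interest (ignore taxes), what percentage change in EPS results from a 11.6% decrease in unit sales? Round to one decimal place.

-39.1%

At 112,560 units, contribution = 112,560 × €7.41 = €834,069.60.
EBIT = €834,069.60 − €350,600 = €483,469.60.
After interest of €236,232.00, pre-tax earnings = €247,237.60.
Degree of combined leverage = contribution ÷ (EBIT − I) = €834,069.60 ÷ €247,237.60 = 3.3736.
%ΔEPS = DCL × %ΔSales = 3.3736 × -11.6% = -39.1%.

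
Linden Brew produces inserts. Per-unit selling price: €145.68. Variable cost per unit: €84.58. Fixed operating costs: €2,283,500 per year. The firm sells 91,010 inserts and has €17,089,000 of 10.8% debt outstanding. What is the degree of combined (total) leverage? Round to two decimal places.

Total contribution margin = 91,010 × €61.10 = €5,560,711.00.
Operating income = contribution − fixed costs = €5,560,711.00 − €2,283,500 = €3,277,211.00. Interest = €1,845,612.00, so EBIT − I = €1,431,599.00.
DCL = contribution ÷ (EBIT − I) = €5,560,711.00 ÷ €1,431,599.00 = 3.8843.

3.88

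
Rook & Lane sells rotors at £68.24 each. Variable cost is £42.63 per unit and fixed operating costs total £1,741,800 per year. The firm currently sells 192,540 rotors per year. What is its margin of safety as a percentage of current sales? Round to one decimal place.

64.7%

Each unit contributes £68.24 − £42.63 = £25.61. Break-even units = £1,741,800 ÷ £25.61 = 68,012.50; break-even revenue = 68,012.50 × £68.24 = £4,641,172.67.
Current sales = 192,540 × £68.24 = £13,138,929.60.
Margin of safety = (£13,138,929.60 − £4,641,172.67) ÷ £13,138,929.60 = 64.7%.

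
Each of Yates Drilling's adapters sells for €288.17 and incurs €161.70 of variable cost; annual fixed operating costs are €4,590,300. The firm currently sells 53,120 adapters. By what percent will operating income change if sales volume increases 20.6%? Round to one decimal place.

+65.0%

Contribution at this volume is 53,120 × €126.47 = €6,718,086.40.
EBIT = €6,718,086.40 − €4,590,300 = €2,127,786.40.
Degree of operating leverage = €6,718,086.40 / €2,127,786.40 = 3.1573.
So EBIT moves 3.1573 × (+20.6%) = +65.0%.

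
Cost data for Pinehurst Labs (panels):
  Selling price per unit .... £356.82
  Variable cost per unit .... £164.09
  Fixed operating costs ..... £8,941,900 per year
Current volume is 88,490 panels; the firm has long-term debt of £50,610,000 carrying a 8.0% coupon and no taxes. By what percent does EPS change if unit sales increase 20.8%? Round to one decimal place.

+87.3%

At 88,490 units, contribution = 88,490 × £192.73 = £17,054,677.70.
Subtracting fixed costs: EBIT = £17,054,677.70 − £8,941,900 = £8,112,777.70.
Interest = £4,048,800.00, so EBIT − I = £4,063,977.70.
Degree of combined leverage = contribution ÷ (EBIT − I) = £17,054,677.70 ÷ £4,063,977.70 = 4.1965.
EPS therefore changes by 4.1965 × (+20.8%) = +87.3%.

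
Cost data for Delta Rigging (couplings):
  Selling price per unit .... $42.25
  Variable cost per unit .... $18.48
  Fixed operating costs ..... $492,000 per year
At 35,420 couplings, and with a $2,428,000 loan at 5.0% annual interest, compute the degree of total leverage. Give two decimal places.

3.68

At 35,420 units, contribution = 35,420 × $23.77 = $841,933.40.
Operating income = contribution − fixed costs = $841,933.40 − $492,000 = $349,933.40. Interest = $121,400.00.
DOL = $841,933.40 ÷ $349,933.40 = 2.4060; DFL = $349,933.40 ÷ $228,533.40 = 1.5312.
DCL = DOL × DFL = 2.4060 × 1.5312 = 3.6841.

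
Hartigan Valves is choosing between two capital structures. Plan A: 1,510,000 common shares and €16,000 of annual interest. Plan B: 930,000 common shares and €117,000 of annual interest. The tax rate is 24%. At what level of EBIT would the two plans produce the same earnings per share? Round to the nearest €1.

Set EPS_A = EPS_B: (EBIT − €16,000)(1 − 0.24) ÷ 1,510,000 = (EBIT − €117,000)(1 − 0.24) ÷ 930,000.
The (1 − t) factor cancels: (EBIT − 16,000) × 930,000 = (EBIT − 117,000) × 1,510,000.
EBIT × (1,510,000 − 930,000) = 117,000 × 1,510,000 − 16,000 × 930,000 = 161,790,000,000, so EBIT = 161,790,000,000 ÷ 580,000 = 278,948.28.

€278,948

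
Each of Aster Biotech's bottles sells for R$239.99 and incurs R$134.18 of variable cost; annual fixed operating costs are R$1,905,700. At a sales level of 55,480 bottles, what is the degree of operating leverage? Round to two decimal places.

Total contribution margin = 55,480 × R$105.81 = R$5,870,338.80.
EBIT = R$5,870,338.80 − R$1,905,700 = R$3,964,638.80.
So DOL = total CM / EBIT = R$5,870,338.80 / R$3,964,638.80 = 1.4807.

1.48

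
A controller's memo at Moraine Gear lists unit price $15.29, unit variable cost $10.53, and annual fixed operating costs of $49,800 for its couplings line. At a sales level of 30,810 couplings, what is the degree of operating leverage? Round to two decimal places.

Contribution at this volume is 30,810 × $4.76 = $146,655.60.
Operating income = contribution − fixed costs = $146,655.60 − $49,800 = $96,855.60.
Degree of operating leverage = $146,655.60 / $96,855.60 = 1.5142.

1.51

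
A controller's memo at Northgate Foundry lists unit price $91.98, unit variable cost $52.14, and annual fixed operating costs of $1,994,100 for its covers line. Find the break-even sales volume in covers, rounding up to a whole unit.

50,053 covers

Each unit contributes $91.98 − $52.14 = $39.84.
Break-even volume = fixed costs ÷ CM per unit = $1,994,100 ÷ $39.84 = 50,052.71, so 50,053 covers.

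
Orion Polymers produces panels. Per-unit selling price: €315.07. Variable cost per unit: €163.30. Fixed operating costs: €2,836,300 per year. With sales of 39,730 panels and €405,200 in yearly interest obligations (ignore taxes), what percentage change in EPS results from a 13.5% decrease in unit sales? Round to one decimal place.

-29.2%

Total contribution margin = 39,730 × €151.77 = €6,029,822.10.
Operating income = contribution − fixed costs = €6,029,822.10 − €2,836,300 = €3,193,522.10.
After interest of €405,200.00, pre-tax earnings = €2,788,322.10.
Degree of combined leverage = contribution ÷ (EBIT − I) = €6,029,822.10 ÷ €2,788,322.10 = 2.1625.
EPS therefore changes by 2.1625 × (-13.5%) = -29.2%.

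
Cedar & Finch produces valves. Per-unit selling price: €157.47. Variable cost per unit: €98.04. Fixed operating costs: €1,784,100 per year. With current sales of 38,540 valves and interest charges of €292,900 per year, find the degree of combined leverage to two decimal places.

10.73

Contribution at this volume is 38,540 × €59.43 = €2,290,432.20.
EBIT = €2,290,432.20 − €1,784,100 = €506,332.20. Interest = €292,900.00.
DOL = €2,290,432.20 ÷ €506,332.20 = 4.5236; DFL = €506,332.20 ÷ €213,432.20 = 2.3723.
Combined leverage = 4.5236 × 2.3723 = 10.7313.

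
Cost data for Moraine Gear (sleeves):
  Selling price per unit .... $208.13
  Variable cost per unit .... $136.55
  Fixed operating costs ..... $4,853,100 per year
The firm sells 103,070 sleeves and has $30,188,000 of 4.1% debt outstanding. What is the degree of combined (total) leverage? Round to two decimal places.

Total contribution margin = 103,070 × $71.58 = $7,377,750.60.
EBIT = $7,377,750.60 − $4,853,100 = $2,524,650.60. Interest = $1,237,708.00.
DOL = $7,377,750.60 ÷ $2,524,650.60 = 2.9223; DFL = $2,524,650.60 ÷ $1,286,942.60 = 1.9617.
Combined leverage = 2.9223 × 1.9617 = 5.7327.

5.73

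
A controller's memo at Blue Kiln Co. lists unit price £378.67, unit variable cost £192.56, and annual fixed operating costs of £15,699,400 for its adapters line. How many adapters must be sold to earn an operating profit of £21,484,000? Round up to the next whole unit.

Contribution margin per unit = £378.67 − £192.56 = £186.11.
Units = (FC + target) / CM = (£15,699,400 + £21,484,000) / £186.11 = 199,792.60, so 199,793 adapters.

199,793 adapters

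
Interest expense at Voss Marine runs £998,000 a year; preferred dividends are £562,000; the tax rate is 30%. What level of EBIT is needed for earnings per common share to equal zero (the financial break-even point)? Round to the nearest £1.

Grossing the preferred dividend up to pre-tax terms: £562,000 / (1 − 0.30) = £802,857.14.
EPS = 0 when EBIT covers interest plus the pre-tax preferred burden: £998,000 + £802,857.14 = £1,800,857.14.

£1,800,857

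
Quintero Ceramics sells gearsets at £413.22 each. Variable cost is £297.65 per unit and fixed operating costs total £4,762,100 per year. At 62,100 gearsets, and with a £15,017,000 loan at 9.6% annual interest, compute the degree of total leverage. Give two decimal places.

7.37

Total contribution margin = 62,100 × £115.57 = £7,176,897.00.
Operating income = contribution − fixed costs = £7,176,897.00 − £4,762,100 = £2,414,797.00. Interest = £1,441,632.00, so EBIT − I = £973,165.00.
DCL = contribution ÷ (EBIT − I) = £7,176,897.00 ÷ £973,165.00 = 7.3748.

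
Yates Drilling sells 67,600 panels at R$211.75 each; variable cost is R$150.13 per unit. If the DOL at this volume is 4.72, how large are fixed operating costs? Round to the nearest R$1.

Contribution at this volume is 67,600 × R$61.62 = R$4,165,512.00.
DOL = contribution / EBIT, so EBIT = R$4,165,512.00 / 4.72 = R$882,523.73.
And FC = contribution − EBIT = R$4,165,512.00 − R$882,523.73 = R$3,282,988.

R$3,282,988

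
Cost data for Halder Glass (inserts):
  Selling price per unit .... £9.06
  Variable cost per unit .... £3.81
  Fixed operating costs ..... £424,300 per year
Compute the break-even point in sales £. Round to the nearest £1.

£732,221

CM per unit = £9.06 − £3.81 = £5.25; CM ratio = £5.25 / £9.06 = 0.5795.
Break-even revenue = fixed costs × price ÷ CM = £424,300 × £9.06 ÷ £5.25 = £732,221.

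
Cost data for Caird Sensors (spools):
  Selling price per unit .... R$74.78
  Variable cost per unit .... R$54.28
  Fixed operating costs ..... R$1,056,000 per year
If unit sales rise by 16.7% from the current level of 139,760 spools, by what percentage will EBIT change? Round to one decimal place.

+26.4%

At 139,760 units, contribution = 139,760 × R$20.50 = R$2,865,080.00.
Operating income = contribution − fixed costs = R$2,865,080.00 − R$1,056,000 = R$1,809,080.00.
DOL = contribution ÷ EBIT = R$2,865,080.00 ÷ R$1,809,080.00 = 1.5837.
Operating income changes by 1.5837 × +16.7% = +26.4%.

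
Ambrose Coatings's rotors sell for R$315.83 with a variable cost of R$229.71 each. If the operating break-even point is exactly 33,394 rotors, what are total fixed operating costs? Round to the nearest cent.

R$2,875,891.28

Each unit contributes R$315.83 − R$229.71 = R$86.12.
Since BE = FC / CM, FC = 33,394 × R$86.12 = R$2,875,891.28.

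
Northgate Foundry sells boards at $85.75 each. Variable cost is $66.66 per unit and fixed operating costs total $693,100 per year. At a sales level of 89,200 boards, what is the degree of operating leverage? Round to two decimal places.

At 89,200 units, contribution = 89,200 × $19.09 = $1,702,828.00.
EBIT = $1,702,828.00 − $693,100 = $1,009,728.00.
DOL = contribution ÷ EBIT = $1,702,828.00 ÷ $1,009,728.00 = 1.6864.

1.69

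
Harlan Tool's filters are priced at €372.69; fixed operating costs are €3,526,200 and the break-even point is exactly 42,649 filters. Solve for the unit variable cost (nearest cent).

Contribution per unit must be FC / Q = €3,526,200 / 42,649 = €82.6795.
Variable cost per unit = €372.69 − €82.6795 = €290.01.

€290.01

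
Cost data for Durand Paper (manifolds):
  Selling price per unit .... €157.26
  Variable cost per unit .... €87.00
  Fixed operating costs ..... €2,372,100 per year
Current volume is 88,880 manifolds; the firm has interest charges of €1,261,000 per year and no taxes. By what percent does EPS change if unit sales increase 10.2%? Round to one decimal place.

+24.4%

At 88,880 units, contribution = 88,880 × €70.26 = €6,244,708.80.
Operating income = contribution − fixed costs = €6,244,708.80 − €2,372,100 = €3,872,608.80.
After interest of €1,261,000.00, pre-tax earnings = €2,611,608.80.
Degree of combined leverage = contribution ÷ (EBIT − I) = €6,244,708.80 ÷ €2,611,608.80 = 2.3911.
%ΔEPS = DCL × %ΔSales = 2.3911 × +10.2% = +24.4%.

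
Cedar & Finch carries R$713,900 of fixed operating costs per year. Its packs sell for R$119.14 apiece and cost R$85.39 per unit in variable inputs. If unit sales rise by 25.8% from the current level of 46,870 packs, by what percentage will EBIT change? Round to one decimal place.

+47.0%

Total contribution margin = 46,870 × R$33.75 = R$1,581,862.50.
Subtracting fixed costs: EBIT = R$1,581,862.50 − R$713,900 = R$867,962.50.
So DOL = total CM / EBIT = R$1,581,862.50 / R$867,962.50 = 1.8225.
So EBIT moves 1.8225 × (+25.8%) = +47.0%.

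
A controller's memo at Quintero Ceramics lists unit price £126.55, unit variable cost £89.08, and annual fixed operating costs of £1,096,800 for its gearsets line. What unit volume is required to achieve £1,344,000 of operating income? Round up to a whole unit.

65,141 gearsets

Contribution margin per unit = £126.55 − £89.08 = £37.47.
Required volume = (fixed costs + target profit) ÷ CM = (£1,096,800 + £1,344,000) ÷ £37.47 = 65,140.11, so 65,141 gearsets.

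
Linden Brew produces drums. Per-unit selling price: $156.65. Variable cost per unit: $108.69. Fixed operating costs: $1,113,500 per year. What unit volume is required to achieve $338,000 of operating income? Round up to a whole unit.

Each unit contributes $156.65 − $108.69 = $47.96.
Units = (FC + target) / CM = ($1,113,500 + $338,000) / $47.96 = 30,264.80, so 30,265 drums.

30,265 drums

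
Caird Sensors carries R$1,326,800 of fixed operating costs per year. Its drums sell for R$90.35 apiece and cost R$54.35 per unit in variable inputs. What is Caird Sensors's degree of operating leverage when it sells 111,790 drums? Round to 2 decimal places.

Total contribution margin = 111,790 × R$36.00 = R$4,024,440.00.
Operating income = contribution − fixed costs = R$4,024,440.00 − R$1,326,800 = R$2,697,640.00.
DOL = contribution ÷ EBIT = R$4,024,440.00 ÷ R$2,697,640.00 = 1.4918.

1.49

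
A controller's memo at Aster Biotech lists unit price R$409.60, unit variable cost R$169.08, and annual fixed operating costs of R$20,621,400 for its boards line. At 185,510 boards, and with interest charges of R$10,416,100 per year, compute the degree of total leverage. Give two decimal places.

At 185,510 units, contribution = 185,510 × R$240.52 = R$44,618,865.20.
Operating income = contribution − fixed costs = R$44,618,865.20 − R$20,621,400 = R$23,997,465.20. Interest = R$10,416,100.00.
DOL = R$44,618,865.20 ÷ R$23,997,465.20 = 1.8593; DFL = R$23,997,465.20 ÷ R$13,581,365.20 = 1.7669.
Combined leverage = 1.8593 × 1.7669 = 3.2852.

3.29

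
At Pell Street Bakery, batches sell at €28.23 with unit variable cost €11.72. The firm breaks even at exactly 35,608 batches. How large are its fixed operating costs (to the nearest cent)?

€587,888.08

Each unit contributes €28.23 − €11.72 = €16.51.
Since BE = FC / CM, FC = 35,608 × €16.51 = €587,888.08.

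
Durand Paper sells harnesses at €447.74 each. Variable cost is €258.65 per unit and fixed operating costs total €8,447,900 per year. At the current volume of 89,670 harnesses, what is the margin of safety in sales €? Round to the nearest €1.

€20,145,341

Contribution margin per unit = €447.74 − €258.65 = €189.09. Break-even units = €8,447,900 ÷ €189.09 = 44,676.61; break-even revenue = 44,676.61 × €447.74 = €20,003,504.92.
Actual sales revenue = 89,670 × €447.74 = €40,148,845.80.
Margin of safety = €40,148,845.80 − €20,003,504.92 = €20,145,341.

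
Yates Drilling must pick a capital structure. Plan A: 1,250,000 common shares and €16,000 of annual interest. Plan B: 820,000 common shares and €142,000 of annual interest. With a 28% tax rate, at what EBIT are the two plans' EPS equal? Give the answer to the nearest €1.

€382,279

Set EPS_A = EPS_B: (EBIT − €16,000)(1 − 0.28) ÷ 1,250,000 = (EBIT − €142,000)(1 − 0.28) ÷ 820,000.
The (1 − t) factor cancels: (EBIT − 16,000) × 820,000 = (EBIT − 142,000) × 1,250,000.
Solving, EBIT = (142,000·1,250,000 − 16,000·820,000) / (1,250,000 − 820,000) = 164,380,000,000 / 430,000 = 382,279.07.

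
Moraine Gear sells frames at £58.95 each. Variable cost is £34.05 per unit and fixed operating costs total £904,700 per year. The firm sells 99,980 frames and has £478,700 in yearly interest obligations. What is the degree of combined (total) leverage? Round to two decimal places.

At 99,980 units, contribution = 99,980 × £24.90 = £2,489,502.00.
Subtracting fixed costs: EBIT = £2,489,502.00 − £904,700 = £1,584,802.00. Interest = £478,700.00.
DOL = £2,489,502.00 ÷ £1,584,802.00 = 1.5709; DFL = £1,584,802.00 ÷ £1,106,102.00 = 1.4328.
Combined leverage = 1.5709 × 1.4328 = 2.2508.

2.25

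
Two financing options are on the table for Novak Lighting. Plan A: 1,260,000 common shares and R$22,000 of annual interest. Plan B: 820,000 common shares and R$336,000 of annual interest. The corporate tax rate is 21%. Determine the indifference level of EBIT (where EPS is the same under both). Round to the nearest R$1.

At indifference, (EBIT − 22,000)(1 − t)/1,260,000 = (EBIT − 336,000)(1 − t)/820,000.
Cancelling (1 − t) and cross-multiplying: 820,000·(EBIT − 22,000) = 1,260,000·(EBIT − 336,000).
EBIT × (1,260,000 − 820,000) = 336,000 × 1,260,000 − 22,000 × 820,000 = 405,320,000,000, so EBIT = 405,320,000,000 ÷ 440,000 = 921,181.82.

R$921,182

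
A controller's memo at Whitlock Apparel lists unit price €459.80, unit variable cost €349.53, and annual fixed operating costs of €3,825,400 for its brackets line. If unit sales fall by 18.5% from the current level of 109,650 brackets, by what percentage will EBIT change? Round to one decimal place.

-27.1%

Contribution at this volume is 109,650 × €110.27 = €12,091,105.50.
Subtracting fixed costs: EBIT = €12,091,105.50 − €3,825,400 = €8,265,705.50.
Degree of operating leverage = €12,091,105.50 / €8,265,705.50 = 1.4628.
So EBIT moves 1.4628 × (-18.5%) = -27.1%.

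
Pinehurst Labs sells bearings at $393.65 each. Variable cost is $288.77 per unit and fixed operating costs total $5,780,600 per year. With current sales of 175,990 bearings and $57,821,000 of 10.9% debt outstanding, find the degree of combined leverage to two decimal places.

Contribution at this volume is 175,990 × $104.88 = $18,457,831.20.
EBIT = $18,457,831.20 − $5,780,600 = $12,677,231.20. Interest = $6,302,489.00.
DOL = $18,457,831.20 ÷ $12,677,231.20 = 1.4560; DFL = $12,677,231.20 ÷ $6,374,742.20 = 1.9887.
Combined leverage = 1.4560 × 1.9887 = 2.8955.

2.90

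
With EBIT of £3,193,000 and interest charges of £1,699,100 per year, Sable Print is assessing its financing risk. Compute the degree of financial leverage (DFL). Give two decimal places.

2.14

Annual interest charges come to £1,699,100.00.
DFL = EBIT ÷ (EBIT − I) = £3,193,000 ÷ (£3,193,000 − £1,699,100.00) = £3,193,000 ÷ £1,493,900.00 = 2.1374.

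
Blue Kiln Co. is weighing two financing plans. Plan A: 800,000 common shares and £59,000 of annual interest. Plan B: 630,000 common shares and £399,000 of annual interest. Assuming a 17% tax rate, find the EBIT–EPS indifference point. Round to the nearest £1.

Set EPS_A = EPS_B: (EBIT − £59,000)(1 − 0.17) ÷ 800,000 = (EBIT − £399,000)(1 − 0.17) ÷ 630,000.
Cancelling (1 − t) and cross-multiplying: 630,000·(EBIT − 59,000) = 800,000·(EBIT − 399,000).
EBIT × (800,000 − 630,000) = 399,000 × 800,000 − 59,000 × 630,000 = 282,030,000,000, so EBIT = 282,030,000,000 ÷ 170,000 = 1,659,000.00.

£1,659,000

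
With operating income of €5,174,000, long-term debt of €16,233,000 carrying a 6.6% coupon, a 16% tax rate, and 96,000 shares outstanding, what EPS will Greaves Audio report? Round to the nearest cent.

€35.90

Pre-tax income = €5,174,000 − €1,071,378.00 = €4,102,622.00.
Net income = €4,102,622.00 × (1 − 0.16) = €3,446,202.48.
EPS = €3,446,202.48 ÷ 96,000 = €35.90.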